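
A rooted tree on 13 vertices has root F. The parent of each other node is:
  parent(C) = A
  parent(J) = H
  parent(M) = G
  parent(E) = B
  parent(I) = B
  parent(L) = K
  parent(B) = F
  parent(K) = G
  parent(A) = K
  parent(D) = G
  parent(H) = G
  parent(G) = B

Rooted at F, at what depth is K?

3

Path from F to K: F → B → G → K, which has 3 edges.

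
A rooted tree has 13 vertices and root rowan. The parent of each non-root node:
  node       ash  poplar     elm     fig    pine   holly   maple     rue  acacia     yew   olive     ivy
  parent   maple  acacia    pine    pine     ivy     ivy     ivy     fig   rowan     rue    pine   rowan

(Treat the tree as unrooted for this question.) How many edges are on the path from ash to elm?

4

ash–maple–ivy–pine–elm: 4 edges.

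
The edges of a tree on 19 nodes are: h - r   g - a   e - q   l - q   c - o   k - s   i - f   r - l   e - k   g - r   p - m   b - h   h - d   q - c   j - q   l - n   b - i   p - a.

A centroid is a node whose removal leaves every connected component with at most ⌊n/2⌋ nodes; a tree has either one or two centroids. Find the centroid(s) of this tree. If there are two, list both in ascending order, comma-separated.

If r is removed the pieces have sizes 9, 5, 4, all ≤ ⌊19/2⌋ = 9.
No neighbour of r does as well, so r is the unique centroid.

r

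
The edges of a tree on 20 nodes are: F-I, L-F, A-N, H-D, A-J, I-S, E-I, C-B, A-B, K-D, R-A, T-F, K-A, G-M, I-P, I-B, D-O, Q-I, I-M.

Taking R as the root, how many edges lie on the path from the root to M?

Path from R to M: R → A → B → I → M, which has 4 edges.

4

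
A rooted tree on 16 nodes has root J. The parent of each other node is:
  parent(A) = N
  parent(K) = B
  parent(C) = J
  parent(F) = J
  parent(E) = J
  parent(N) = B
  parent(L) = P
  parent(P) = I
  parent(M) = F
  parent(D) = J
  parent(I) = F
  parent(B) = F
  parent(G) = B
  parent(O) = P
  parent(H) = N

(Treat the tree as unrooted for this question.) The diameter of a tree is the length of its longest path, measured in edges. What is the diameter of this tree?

6

Starting from O, a farthest node is A at distance 6.
One longest path: O - P - I - F - B - N - A.
So the diameter is 6.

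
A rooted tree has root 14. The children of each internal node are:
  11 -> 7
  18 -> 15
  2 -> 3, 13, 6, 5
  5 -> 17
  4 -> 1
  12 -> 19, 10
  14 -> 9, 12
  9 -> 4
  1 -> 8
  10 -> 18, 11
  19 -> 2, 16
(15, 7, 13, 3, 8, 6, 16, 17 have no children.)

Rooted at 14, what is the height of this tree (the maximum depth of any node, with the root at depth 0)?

5

The longest root-to-leaf path is 14-12-19-2-5-17 (5 edges).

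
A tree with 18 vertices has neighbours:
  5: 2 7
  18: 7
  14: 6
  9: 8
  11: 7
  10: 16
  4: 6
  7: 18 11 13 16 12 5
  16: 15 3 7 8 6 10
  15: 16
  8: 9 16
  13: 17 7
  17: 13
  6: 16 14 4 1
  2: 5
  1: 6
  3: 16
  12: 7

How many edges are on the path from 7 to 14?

3

7 – 16 – 6 – 14: 3 edges.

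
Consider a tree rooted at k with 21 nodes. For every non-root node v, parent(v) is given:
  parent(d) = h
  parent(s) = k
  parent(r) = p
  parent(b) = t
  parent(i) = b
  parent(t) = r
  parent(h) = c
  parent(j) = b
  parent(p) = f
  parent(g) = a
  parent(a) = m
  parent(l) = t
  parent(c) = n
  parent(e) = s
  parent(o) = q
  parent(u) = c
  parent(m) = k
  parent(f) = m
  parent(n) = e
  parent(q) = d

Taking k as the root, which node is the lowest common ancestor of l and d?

k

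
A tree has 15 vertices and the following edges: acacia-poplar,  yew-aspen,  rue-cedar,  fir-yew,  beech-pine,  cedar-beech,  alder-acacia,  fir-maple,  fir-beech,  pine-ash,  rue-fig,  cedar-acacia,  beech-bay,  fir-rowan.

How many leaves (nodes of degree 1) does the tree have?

The leaves are alder, ash, aspen, bay, fig, maple, poplar, rowan.
That is 8 leaves.

8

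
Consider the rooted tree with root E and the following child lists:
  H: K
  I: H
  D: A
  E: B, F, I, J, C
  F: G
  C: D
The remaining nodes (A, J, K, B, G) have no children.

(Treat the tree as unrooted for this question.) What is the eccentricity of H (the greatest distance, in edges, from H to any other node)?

5

A farthest node from H is A.
The path H – I – E – C – D – A has 5 edges.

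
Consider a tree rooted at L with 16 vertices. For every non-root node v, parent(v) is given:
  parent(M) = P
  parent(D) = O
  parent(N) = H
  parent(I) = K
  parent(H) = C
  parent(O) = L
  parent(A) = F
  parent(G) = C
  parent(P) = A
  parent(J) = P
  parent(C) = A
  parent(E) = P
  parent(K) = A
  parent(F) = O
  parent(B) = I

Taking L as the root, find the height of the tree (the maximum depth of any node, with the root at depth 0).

The longest root-to-leaf path is L → O → F → A → C → H → N (6 edges).

6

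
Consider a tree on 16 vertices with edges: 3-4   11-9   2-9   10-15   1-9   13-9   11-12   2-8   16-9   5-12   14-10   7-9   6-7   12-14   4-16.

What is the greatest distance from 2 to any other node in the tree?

A farthest node from 2 is 15.
The path 2-9-11-12-14-10-15 has 6 edges.

6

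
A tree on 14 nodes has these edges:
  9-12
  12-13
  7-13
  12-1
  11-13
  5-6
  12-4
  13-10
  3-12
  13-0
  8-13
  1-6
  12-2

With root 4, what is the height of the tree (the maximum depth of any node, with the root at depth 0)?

The longest root-to-leaf path is 4 → 12 → 1 → 6 → 5 (4 edges).

4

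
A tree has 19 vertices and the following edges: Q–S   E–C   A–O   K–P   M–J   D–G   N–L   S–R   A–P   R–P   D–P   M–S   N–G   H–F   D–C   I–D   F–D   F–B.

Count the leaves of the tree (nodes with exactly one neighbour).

9

The leaves are B, E, H, I, J, K, L, O, Q.
That is 9 leaves.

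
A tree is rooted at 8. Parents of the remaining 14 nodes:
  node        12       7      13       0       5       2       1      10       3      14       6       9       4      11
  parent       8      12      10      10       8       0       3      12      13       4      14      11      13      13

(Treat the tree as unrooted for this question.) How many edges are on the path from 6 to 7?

6 - 14 - 4 - 13 - 10 - 12 - 7: 6 edges.

6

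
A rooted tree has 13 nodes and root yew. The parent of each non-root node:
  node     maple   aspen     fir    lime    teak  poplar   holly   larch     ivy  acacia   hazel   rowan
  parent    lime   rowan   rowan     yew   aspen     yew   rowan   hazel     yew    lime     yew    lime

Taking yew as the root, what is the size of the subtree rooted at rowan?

The subtree rooted at rowan contains: rowan, aspen, fir, holly, teak — 5 nodes.

5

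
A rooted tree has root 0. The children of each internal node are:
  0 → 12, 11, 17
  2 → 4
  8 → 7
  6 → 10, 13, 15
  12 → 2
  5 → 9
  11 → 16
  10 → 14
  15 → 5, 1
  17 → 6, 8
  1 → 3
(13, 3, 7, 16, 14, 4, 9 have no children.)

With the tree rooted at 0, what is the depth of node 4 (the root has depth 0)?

3

Climbing from 4 to the root: 4 – 2 – 12 – 0. That's 3 steps.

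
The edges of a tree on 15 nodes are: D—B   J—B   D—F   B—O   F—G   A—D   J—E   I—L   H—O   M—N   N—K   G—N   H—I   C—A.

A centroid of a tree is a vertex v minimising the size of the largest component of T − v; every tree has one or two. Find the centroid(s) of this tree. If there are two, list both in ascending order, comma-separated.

D

If D is removed the pieces have sizes 7, 5, 2, all ≤ ⌊15/2⌋ = 7.
Every other node leaves some component of size > 7, so the centroid is unique.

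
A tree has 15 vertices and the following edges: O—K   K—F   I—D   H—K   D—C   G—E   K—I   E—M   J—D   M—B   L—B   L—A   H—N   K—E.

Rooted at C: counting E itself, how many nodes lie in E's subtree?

Descendants of E (including itself): E, M, G, B, L, A. That's 6.

6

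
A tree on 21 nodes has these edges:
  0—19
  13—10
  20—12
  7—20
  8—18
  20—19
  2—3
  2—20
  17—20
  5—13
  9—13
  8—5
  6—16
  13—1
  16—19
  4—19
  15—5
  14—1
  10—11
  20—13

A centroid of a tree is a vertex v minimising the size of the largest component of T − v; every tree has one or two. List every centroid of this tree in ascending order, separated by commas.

20

Removing 20 splits the tree into components of sizes 10, 5, 2, 1, 1, 1; the largest is 10 ≤ ⌊21/2⌋ = 10.
No neighbour of 20 does as well, so 20 is the unique centroid.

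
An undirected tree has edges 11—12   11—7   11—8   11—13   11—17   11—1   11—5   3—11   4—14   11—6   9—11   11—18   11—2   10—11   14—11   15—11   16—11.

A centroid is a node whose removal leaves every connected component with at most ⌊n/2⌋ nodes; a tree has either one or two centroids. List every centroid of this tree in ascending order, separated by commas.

Removing 11 splits the tree into components of sizes 2, 1, 1, 1, 1, 1, 1, 1, 1, 1, 1, 1, 1, 1, 1, 1; the largest is 2 ≤ ⌊18/2⌋ = 9.
Every other node leaves some component of size > 9, so the centroid is unique.

11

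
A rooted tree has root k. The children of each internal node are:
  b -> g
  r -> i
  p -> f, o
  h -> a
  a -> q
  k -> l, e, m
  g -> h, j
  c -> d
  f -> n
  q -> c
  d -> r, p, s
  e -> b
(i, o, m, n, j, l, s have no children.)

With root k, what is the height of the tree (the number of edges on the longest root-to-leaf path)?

11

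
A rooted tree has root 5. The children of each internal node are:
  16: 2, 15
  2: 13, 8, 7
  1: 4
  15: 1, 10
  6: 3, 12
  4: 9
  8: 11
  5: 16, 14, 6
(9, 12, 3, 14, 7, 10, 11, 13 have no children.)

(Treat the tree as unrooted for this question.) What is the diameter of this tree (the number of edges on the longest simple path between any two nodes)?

7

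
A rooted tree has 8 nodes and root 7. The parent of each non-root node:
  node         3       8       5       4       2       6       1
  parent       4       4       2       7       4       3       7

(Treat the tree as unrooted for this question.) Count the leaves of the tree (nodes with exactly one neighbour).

Degree-1 nodes: 1, 5, 6, 8 — 4 of them.

4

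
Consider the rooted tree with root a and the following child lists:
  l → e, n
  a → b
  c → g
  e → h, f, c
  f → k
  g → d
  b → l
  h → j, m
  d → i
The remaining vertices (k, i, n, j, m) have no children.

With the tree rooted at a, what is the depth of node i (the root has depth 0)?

7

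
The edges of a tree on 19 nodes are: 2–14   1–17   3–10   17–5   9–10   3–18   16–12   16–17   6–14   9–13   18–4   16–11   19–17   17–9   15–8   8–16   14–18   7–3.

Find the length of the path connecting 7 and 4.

3

7 - 3 - 18 - 4: 3 edges.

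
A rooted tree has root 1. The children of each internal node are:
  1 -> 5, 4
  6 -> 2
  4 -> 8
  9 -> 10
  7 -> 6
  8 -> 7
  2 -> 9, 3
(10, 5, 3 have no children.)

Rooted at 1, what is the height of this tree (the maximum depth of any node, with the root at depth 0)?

7

The longest root-to-leaf path is 1 → 4 → 8 → 7 → 6 → 2 → 9 → 10 (7 edges).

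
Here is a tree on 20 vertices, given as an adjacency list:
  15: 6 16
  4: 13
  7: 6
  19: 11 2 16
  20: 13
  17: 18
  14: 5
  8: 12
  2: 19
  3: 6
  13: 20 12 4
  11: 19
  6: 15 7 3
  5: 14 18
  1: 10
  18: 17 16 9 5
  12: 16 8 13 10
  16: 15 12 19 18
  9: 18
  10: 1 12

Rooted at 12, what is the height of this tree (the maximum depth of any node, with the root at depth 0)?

7 sits deepest: 12 – 16 – 15 – 6 – 7 — 4 edges from the root.

4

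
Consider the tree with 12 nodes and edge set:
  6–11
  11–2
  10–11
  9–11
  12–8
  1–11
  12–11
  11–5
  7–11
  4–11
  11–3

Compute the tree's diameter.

3

Starting from 8, a farthest node is 7 at distance 3.
One longest path: 8 – 12 – 11 – 7.
So the diameter is 3.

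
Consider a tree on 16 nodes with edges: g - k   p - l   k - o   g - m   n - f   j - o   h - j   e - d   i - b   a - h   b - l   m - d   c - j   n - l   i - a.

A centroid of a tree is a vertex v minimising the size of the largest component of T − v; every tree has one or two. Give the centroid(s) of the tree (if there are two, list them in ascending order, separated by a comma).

Removing j splits the tree into components of sizes 8, 6, 1; the largest is 8 ≤ ⌊16/2⌋ = 8.
Its neighbour h also leaves a largest component of size 8, so both are centroids.

h, j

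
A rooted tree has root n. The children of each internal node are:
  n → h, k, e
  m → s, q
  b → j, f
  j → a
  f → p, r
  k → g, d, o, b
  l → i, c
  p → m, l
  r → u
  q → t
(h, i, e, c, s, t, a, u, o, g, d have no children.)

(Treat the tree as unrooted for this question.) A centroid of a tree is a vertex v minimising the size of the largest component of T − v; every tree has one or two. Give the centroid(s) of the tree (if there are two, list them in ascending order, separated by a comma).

Delete f: the remaining components have sizes 10, 8, 2. Max 10 ≤ 10, so f is a centroid.
No neighbour of f does as well, so f is the unique centroid.

f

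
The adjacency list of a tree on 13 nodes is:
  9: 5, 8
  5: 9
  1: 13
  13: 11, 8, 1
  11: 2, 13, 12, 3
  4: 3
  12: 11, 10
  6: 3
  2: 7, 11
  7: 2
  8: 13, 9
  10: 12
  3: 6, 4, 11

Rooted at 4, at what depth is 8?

4

Climbing from 8 to the root: 8–13–11–3–4. That's 4 steps.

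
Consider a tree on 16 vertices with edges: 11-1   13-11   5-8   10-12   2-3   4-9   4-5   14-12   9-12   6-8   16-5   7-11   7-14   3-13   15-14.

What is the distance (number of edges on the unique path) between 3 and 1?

3–13–11–1: 3 edges.

3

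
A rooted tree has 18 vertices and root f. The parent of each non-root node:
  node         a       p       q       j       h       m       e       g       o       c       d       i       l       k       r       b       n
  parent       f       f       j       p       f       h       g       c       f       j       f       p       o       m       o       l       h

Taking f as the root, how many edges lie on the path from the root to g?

Path from f to g: f – p – j – c – g, which has 4 edges.

4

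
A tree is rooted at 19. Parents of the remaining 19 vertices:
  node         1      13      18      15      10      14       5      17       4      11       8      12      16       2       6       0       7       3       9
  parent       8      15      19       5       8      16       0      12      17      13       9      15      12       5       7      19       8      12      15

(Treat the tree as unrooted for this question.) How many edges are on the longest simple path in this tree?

Starting from 6, a farthest node is 18 at distance 8.
One longest path: 6 – 7 – 8 – 9 – 15 – 5 – 0 – 19 – 18.
So the diameter is 8.

8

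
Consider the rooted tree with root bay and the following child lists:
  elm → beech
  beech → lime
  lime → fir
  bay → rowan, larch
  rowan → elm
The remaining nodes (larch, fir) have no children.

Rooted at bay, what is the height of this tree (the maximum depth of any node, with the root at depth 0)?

5

fir sits deepest: bay → rowan → elm → beech → lime → fir — 5 edges from the root.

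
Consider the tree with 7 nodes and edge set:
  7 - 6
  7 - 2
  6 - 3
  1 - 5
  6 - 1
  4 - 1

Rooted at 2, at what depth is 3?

Climbing from 3 to the root: 3–6–7–2. That's 3 steps.

3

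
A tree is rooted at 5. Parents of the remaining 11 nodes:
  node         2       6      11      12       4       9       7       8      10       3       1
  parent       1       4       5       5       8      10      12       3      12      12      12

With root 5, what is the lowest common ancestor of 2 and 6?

2's ancestor chain is 2, 1, 12, 5 and 6's is 6, 4, 8, 3, 12, 5; they first meet at 12.

12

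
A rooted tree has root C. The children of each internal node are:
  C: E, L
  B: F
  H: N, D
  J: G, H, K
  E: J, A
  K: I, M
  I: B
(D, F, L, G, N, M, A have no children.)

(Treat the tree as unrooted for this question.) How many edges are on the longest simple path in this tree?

7

Starting from L, a farthest node is F at distance 7.
One longest path: L - C - E - J - K - I - B - F.
So the diameter is 7.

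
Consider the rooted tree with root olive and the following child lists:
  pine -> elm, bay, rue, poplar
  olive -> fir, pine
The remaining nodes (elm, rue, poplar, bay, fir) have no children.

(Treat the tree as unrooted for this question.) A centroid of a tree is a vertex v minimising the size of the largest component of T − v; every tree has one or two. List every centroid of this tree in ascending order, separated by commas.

Delete pine: the remaining components have sizes 2, 1, 1, 1, 1. Max 2 ≤ 3, so pine is a centroid.
Every other node leaves some component of size > 3, so the centroid is unique.

pine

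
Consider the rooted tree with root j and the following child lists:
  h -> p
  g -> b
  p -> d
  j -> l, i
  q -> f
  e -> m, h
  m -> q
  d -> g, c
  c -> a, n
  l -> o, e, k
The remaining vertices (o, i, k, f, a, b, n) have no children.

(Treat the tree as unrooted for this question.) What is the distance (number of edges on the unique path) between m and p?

3

The path is m–e–h–p, which has 3 edges.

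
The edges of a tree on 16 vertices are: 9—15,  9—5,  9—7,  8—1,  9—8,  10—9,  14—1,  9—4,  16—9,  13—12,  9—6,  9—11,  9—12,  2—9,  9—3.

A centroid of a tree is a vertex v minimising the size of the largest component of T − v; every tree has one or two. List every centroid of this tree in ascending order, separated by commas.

Removing 9 splits the tree into components of sizes 3, 2, 1, 1, 1, 1, 1, 1, 1, 1, 1, 1; the largest is 3 ≤ ⌊16/2⌋ = 8.
Every other node leaves some component of size > 8, so the centroid is unique.

9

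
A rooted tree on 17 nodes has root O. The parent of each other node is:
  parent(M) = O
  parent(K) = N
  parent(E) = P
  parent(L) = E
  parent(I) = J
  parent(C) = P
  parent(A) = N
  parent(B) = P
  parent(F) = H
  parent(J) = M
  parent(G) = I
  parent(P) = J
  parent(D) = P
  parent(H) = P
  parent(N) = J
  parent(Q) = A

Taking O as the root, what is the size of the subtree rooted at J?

15

Descendants of J (including itself): J, P, I, N, H, C, E, D, B, G, A, K, F, L, Q. That's 15.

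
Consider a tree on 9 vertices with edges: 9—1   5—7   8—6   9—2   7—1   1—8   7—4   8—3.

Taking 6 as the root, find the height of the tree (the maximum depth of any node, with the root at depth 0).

4

5 sits deepest: 6 → 8 → 1 → 7 → 5 — 4 edges from the root.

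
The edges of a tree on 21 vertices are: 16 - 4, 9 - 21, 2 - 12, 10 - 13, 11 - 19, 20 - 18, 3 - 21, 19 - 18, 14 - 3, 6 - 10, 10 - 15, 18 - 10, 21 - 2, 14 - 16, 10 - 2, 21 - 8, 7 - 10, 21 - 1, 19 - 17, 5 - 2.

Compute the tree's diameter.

A longest path is 11–19–18–10–2–21–3–14–16–4, with 9 edges.

9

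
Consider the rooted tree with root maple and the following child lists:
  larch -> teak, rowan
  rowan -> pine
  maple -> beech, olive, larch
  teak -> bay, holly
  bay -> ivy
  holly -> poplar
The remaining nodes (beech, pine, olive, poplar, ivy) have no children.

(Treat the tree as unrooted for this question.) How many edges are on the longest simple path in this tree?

A longest path is ivy - bay - teak - larch - maple - beech, with 5 edges.

5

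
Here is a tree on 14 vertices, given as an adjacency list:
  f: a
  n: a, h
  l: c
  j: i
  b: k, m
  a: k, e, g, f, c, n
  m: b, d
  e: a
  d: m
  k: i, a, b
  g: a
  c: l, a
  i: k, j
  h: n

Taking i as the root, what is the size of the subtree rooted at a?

8

The subtree rooted at a contains: a, c, f, e, n, g, l, h — 8 nodes.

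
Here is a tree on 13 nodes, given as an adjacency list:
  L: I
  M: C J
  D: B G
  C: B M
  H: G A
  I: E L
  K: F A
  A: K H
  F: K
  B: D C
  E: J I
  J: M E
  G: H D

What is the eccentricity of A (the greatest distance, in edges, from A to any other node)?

10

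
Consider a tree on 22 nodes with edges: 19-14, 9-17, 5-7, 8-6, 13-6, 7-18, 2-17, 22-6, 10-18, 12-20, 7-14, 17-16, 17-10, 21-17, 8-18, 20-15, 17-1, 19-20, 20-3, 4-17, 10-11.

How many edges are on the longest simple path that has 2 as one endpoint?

Distances from 2 peak at 8, attained at 15 (12, 3 also at distance 8).
2 – 17 – 10 – 18 – 7 – 14 – 19 – 20 – 15

8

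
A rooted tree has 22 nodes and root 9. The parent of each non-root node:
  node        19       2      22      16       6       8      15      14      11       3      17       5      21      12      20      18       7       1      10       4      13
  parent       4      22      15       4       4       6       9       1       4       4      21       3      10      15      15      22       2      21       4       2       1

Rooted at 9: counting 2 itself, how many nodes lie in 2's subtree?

16

The subtree rooted at 2 contains: 2, 4, 7, 10, 6, 3, 16, 11, 19, 21, 8, 5, 1, 17, 13, 14 — 16 nodes.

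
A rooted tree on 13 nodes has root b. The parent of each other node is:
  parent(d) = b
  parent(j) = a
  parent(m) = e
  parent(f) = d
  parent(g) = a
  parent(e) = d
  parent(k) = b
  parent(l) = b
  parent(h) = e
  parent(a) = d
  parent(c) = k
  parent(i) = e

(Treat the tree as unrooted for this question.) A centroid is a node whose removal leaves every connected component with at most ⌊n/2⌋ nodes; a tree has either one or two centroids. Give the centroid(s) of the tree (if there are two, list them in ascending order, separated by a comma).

d

If d is removed the pieces have sizes 4, 4, 3, 1, all ≤ ⌊13/2⌋ = 6.
Every other node leaves some component of size > 6, so the centroid is unique.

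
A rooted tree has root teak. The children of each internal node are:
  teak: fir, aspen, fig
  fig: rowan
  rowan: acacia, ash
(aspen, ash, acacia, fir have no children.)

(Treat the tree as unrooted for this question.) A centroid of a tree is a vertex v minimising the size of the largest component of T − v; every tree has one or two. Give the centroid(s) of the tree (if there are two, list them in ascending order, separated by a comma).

Removing fig splits the tree into components of sizes 3, 3; the largest is 3 ≤ ⌊7/2⌋ = 3.
Every other node leaves some component of size > 3, so the centroid is unique.

fig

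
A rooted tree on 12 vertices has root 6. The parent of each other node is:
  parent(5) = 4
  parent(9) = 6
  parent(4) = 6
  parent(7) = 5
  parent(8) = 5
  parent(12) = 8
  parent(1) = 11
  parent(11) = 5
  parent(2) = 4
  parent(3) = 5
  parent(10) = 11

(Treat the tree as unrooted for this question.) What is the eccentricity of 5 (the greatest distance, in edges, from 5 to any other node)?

A farthest node from 5 is 9.
The path 5-4-6-9 has 3 edges.

3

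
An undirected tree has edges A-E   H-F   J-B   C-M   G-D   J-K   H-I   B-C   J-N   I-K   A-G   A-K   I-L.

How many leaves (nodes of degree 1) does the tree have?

6

Exactly 6 nodes have a single neighbour: D, E, F, L, M, N.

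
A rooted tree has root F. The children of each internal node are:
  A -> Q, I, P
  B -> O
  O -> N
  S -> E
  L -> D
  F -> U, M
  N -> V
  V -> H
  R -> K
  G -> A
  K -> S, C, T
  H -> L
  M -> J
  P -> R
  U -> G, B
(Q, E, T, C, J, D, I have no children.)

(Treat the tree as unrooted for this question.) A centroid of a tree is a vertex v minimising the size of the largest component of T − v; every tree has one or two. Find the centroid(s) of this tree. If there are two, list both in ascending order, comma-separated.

G, U

Removing G splits the tree into components of sizes 11, 10; the largest is 11 ≤ ⌊22/2⌋ = 11.
U is adjacent to G and is also a centroid (the largest component after removing it is likewise 11).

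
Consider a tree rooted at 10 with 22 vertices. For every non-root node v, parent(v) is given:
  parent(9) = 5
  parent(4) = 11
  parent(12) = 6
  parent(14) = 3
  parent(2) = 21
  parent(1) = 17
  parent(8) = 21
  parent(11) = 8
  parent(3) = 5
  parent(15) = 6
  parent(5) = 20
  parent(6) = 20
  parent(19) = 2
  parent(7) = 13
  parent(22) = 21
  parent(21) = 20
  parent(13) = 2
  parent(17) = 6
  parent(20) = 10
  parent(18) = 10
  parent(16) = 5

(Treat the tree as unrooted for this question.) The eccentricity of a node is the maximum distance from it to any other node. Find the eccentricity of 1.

7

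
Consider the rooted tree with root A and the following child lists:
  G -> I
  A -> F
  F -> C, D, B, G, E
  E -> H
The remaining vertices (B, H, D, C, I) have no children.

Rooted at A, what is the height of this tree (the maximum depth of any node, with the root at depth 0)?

3

H sits deepest: A–F–E–H — 3 edges from the root.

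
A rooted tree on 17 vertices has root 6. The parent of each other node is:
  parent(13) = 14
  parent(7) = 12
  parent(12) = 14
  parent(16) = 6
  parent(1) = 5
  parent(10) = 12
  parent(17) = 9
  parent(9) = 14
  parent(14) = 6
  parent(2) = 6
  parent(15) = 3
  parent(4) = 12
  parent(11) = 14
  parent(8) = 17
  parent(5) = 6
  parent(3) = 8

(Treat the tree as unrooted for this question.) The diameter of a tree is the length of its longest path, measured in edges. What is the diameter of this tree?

A longest path is 15-3-8-17-9-14-6-5-1, with 8 edges.

8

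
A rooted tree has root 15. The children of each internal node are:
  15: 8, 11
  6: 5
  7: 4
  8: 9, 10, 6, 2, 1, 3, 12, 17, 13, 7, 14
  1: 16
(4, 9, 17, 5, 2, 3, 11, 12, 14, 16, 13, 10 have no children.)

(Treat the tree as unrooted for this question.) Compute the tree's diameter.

4

BFS from 16 reaches 4 last, at distance 4; BFS from 4 confirms no node is farther.
Path: 16 - 1 - 8 - 7 - 4.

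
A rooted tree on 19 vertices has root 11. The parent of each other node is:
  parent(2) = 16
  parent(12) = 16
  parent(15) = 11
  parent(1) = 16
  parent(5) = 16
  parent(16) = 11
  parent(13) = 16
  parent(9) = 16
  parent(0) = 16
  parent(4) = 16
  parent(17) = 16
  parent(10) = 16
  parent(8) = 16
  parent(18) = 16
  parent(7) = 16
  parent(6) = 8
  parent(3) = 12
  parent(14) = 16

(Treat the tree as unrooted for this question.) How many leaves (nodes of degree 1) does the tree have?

15

Exactly 15 nodes have a single neighbour: 0, 1, 2, 3, 4, 5, 6, 7, 9, 10, 13, 14, 15, 17, 18.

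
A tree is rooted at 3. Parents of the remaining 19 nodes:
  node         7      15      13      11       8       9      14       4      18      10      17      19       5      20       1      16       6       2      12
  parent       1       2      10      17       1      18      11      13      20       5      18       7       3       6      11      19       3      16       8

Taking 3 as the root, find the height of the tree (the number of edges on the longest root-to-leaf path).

A deepest node is 15, reached by 3–6–20–18–17–11–1–7–19–16–2–15.
That path has 11 edges, so the height is 11.

11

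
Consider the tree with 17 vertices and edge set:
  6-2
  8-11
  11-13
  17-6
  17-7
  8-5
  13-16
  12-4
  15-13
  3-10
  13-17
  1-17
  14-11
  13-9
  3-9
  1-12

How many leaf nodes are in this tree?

8

Exactly 8 nodes have a single neighbour: 2, 4, 5, 7, 10, 14, 15, 16.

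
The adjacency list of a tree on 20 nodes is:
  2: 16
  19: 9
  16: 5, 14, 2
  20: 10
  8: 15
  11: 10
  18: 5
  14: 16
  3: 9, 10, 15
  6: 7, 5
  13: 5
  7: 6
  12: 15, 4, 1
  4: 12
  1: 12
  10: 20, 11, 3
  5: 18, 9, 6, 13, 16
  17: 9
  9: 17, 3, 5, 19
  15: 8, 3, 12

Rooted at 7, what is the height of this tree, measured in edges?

7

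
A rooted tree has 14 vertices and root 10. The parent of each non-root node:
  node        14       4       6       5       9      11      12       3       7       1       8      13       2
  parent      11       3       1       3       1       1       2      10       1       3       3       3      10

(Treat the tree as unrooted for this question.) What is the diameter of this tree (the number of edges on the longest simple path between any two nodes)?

6

Starting from 14, a farthest node is 12 at distance 6.
One longest path: 14 - 11 - 1 - 3 - 10 - 2 - 12.
So the diameter is 6.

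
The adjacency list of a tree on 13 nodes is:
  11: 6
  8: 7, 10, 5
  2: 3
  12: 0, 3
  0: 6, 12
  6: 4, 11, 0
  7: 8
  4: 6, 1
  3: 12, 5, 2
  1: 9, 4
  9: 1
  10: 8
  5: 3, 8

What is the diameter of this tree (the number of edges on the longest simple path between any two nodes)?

Starting from 9, a farthest node is 10 at distance 9.
One longest path: 9 - 1 - 4 - 6 - 0 - 12 - 3 - 5 - 8 - 10.
So the diameter is 9.

9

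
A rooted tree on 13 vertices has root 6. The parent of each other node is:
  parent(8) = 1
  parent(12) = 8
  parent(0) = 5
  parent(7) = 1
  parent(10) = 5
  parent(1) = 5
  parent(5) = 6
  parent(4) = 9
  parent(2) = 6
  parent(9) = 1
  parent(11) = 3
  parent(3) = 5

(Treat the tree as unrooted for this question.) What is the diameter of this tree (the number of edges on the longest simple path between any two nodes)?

Starting from 11, a farthest node is 4 at distance 5.
One longest path: 11 – 3 – 5 – 1 – 9 – 4.
So the diameter is 5.

5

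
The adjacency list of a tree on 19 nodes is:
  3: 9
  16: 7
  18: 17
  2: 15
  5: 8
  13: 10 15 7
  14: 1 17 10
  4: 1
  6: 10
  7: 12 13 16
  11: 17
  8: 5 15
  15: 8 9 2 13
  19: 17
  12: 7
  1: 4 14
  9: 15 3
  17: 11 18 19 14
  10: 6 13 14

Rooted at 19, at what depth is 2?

6

19 – 17 – 14 – 10 – 13 – 15 – 2 — 6 edges.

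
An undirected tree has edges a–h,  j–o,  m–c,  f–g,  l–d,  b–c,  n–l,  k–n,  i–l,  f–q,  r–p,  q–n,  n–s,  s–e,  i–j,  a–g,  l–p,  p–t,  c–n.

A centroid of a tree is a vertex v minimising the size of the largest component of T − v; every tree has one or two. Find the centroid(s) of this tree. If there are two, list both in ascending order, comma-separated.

n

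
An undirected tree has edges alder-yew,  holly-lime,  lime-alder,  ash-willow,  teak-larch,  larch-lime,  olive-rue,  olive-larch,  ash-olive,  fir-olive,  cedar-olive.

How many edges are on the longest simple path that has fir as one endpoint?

The node farthest from fir is yew, via fir-olive-larch-lime-alder-yew — 5 edges.

5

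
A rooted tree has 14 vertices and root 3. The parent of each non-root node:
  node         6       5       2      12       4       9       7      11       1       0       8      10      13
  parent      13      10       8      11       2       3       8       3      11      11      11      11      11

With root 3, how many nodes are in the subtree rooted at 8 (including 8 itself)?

4

The subtree rooted at 8 contains: 8, 2, 7, 4 — 4 nodes.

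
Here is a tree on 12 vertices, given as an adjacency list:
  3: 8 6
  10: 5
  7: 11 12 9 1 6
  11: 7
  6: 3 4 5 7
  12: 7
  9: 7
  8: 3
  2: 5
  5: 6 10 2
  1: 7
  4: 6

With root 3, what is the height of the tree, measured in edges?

The longest root-to-leaf path is 3–6–5–10 (3 edges).

3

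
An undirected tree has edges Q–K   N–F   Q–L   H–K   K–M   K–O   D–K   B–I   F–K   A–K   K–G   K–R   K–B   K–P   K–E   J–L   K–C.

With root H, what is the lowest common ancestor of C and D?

Ancestors of C (toward the root): C, K, H.
Ancestors of D: D, K, H.
The deepest node appearing in both lists is K.

K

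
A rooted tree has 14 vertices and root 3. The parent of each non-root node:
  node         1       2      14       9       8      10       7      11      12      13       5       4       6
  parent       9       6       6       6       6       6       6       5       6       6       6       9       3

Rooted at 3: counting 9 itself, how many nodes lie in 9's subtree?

The subtree rooted at 9 contains: 9, 1, 4 — 3 nodes.

3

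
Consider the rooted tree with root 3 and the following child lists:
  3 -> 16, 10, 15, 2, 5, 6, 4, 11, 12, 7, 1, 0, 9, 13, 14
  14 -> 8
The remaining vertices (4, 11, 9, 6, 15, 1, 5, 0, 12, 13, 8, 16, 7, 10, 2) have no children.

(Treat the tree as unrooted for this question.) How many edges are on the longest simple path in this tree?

3

BFS from 8 reaches 6 last, at distance 3; BFS from 6 confirms no node is farther.
Path: 8–14–3–6.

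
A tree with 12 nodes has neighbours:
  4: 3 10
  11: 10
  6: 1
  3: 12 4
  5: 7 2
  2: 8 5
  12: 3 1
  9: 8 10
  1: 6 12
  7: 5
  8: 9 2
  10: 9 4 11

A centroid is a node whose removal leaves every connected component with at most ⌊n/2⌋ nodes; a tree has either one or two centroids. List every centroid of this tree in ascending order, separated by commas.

Delete 10: the remaining components have sizes 5, 5, 1. Max 5 ≤ 6, so 10 is a centroid.
Every other node leaves some component of size > 6, so the centroid is unique.

10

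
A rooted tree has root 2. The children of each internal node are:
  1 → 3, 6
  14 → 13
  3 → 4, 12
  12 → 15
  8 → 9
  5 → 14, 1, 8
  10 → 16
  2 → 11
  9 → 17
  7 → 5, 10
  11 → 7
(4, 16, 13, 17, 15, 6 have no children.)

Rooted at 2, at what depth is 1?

2–11–7–5–1 — 4 edges.

4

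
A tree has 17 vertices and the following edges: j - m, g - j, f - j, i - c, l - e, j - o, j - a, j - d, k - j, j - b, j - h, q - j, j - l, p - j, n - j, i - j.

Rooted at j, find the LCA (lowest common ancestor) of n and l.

n's ancestor chain is n, j and l's is l, j; they first meet at j.

j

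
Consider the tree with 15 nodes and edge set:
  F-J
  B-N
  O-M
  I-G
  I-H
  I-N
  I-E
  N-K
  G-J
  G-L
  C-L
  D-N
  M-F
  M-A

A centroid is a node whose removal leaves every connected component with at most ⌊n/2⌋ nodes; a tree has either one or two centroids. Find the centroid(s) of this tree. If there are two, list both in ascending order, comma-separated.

G

If G is removed the pieces have sizes 7, 5, 2, all ≤ ⌊15/2⌋ = 7.
No neighbour of G does as well, so G is the unique centroid.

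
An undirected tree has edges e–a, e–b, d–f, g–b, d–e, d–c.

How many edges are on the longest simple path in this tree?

4

Starting from g, a farthest node is c at distance 4.
One longest path: g–b–e–d–c.
So the diameter is 4.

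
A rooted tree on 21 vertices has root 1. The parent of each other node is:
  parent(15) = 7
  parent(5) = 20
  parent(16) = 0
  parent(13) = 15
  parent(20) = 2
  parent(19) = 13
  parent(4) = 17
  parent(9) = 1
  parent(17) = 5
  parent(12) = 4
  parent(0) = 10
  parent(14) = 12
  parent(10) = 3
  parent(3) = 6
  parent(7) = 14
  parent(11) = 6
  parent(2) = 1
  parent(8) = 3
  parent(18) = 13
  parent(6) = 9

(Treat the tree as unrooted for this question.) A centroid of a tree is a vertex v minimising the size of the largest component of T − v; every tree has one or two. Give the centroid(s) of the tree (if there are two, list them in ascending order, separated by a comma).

20

If 20 is removed the pieces have sizes 10, 10, all ≤ ⌊21/2⌋ = 10.
Every other node leaves some component of size > 10, so the centroid is unique.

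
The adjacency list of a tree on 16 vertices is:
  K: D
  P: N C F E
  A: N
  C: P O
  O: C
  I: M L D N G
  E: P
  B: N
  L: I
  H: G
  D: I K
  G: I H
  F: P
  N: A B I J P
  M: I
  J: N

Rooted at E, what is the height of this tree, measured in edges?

5

K sits deepest: E-P-N-I-D-K — 5 edges from the root.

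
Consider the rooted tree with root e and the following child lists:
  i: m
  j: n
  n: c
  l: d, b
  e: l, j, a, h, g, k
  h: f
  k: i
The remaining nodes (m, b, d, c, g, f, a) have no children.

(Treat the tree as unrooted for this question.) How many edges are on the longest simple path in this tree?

6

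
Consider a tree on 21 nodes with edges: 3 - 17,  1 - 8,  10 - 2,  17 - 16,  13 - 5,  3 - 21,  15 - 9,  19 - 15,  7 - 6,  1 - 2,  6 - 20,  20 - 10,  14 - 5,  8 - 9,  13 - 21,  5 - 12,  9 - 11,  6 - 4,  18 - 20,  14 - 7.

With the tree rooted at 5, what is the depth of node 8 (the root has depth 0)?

8

Climbing from 8 to the root: 8 → 1 → 2 → 10 → 20 → 6 → 7 → 14 → 5. That's 8 steps.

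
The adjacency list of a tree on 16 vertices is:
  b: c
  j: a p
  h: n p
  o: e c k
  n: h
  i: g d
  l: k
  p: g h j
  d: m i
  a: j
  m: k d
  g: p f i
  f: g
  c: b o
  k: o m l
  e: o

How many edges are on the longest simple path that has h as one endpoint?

9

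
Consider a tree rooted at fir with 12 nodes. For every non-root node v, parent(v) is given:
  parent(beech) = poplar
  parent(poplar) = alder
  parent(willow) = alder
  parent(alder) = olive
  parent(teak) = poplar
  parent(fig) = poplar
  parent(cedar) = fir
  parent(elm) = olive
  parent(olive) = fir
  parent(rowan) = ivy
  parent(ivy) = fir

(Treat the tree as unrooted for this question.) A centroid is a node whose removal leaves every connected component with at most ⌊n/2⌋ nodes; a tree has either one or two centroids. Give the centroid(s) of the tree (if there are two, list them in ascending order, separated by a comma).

alder, olive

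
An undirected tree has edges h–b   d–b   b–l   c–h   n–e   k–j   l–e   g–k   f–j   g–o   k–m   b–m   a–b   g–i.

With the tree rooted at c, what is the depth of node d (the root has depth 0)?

3

c – h – b – d — 3 edges.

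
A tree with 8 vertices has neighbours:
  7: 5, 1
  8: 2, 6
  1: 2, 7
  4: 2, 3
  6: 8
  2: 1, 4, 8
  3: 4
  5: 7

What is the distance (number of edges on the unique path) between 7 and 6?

4

7–1–2–8–6: 4 edges.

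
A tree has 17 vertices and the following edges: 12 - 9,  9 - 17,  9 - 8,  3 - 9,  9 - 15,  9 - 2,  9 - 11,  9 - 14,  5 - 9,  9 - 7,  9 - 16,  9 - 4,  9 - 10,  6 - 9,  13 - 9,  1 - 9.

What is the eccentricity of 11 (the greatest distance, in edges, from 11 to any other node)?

The node farthest from 11 is 8 (14, 10, 6, 13, 16, 4, 7, 17, 2, 1, 12, 3, 5, 15 also at distance 2), via 11 – 9 – 8 — 2 edges.

2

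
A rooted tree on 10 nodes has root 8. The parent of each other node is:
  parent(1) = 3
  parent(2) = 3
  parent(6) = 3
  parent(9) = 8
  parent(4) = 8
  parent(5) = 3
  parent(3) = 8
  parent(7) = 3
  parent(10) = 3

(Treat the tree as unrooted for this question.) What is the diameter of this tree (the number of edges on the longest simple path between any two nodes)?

3

Starting from 4, a farthest node is 5 at distance 3.
One longest path: 4-8-3-5.
So the diameter is 3.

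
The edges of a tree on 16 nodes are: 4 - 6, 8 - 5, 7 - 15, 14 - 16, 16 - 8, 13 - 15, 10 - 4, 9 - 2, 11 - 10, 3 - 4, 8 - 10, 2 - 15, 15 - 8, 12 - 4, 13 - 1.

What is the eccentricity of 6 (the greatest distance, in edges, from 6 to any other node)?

6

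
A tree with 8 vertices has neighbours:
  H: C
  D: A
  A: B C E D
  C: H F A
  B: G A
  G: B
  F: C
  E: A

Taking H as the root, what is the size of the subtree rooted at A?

5

Descendants of A (including itself): A, B, E, D, G. That's 5.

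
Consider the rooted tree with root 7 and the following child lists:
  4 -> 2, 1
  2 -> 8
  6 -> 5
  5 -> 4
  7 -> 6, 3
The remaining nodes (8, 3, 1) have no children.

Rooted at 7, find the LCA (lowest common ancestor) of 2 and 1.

Path 2→root: 2 4 5 6 7; path 1→root: 1 4 5 6 7.
First common node: 4.

4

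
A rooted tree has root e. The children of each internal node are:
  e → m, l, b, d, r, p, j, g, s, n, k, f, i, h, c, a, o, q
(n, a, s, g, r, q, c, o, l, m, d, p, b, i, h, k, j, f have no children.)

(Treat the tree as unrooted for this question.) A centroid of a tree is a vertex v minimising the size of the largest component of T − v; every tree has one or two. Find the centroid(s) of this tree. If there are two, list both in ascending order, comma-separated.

e

Removing e splits the tree into components of sizes 1, 1, 1, 1, 1, 1, 1, 1, 1, 1, 1, 1, 1, 1, 1, 1, 1, 1; the largest is 1 ≤ ⌊19/2⌋ = 9.
Every other node leaves some component of size > 9, so the centroid is unique.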